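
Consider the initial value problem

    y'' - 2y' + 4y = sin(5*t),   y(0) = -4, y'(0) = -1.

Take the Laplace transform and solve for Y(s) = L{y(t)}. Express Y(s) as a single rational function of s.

Laplace-transform each side.
The derivative rules (L{y''} = s^2 Y - s·y(0) - y'(0) and L{y'} = sY - y(0), with y(0) = -4, y'(0) = -1) turn the left side into (s^2 - 2*s + 4)Y - (-4*s + 7).
The right side is L{sin(5*t)} = 5/(s^2 + 25).
So (s^2 - 2*s + 4)Y = 5/(s^2 + 25) + (-4*s + 7).
Solve for Y(s) and write it as one ratio of polynomials.

Y(s) = (-4*s^3 + 7*s^2 - 100*s + 180)/(s^4 - 2*s^3 + 29*s^2 - 50*s + 100)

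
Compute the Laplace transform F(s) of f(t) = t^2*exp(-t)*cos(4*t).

L{cos(4t)} = s/(s^2 + 16).
Multiplying by e^(-t) shifts s → s + 1, so L{exp(-t)*cos(4*t)} = (s + 1)/((s + 1)^2 + 16).
Then apply L{t^2·g(t)} = (-1)^2 d^2/ds^2[G(s)] with G(s) = (s + 1)/((s + 1)^2 + 16):
differentiating 2 times and applying the sign gives 2*(s + 1)*(s^2 + 2*s - 47)/(s^2 + 2*s + 17)^3.

F(s) = 2*(s + 1)*(s^2 + 2*s - 47)/(s^2 + 2*s + 17)^3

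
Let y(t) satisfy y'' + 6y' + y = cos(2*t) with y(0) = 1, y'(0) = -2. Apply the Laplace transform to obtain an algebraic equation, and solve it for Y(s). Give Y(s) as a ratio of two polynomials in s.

Y(s) = (s^3 + 4*s^2 + 5*s + 16)/(s^4 + 6*s^3 + 5*s^2 + 24*s + 4)

Take the Laplace transform of both sides.
Using L{y''} = s^2 Y - s·y(0) - y'(0) and L{y'} = sY - y(0), with y(0) = 1, y'(0) = -2, the left side becomes (s^2 + 6*s + 1)Y - (s + 4).
The right side is L{cos(2*t)} = s/(s^2 + 4).
So (s^2 + 6*s + 1)Y = s/(s^2 + 4) + (s + 4).
Solve for Y(s) and write it as one ratio of polynomials.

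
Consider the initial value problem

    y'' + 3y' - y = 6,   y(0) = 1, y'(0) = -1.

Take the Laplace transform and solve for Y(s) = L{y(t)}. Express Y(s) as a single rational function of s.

Y(s) = (s^2 + 2*s + 6)/(s^3 + 3*s^2 - s)

Laplace-transform each side.
The derivative rules (L{y''} = s^2 Y - s·y(0) - y'(0) and L{y'} = sY - y(0), with y(0) = 1, y'(0) = -1) turn the left side into (s^2 + 3*s - 1)Y - (s + 2).
The right side is L{6} = 6/s.
So (s^2 + 3*s - 1)Y = 6/s + (s + 2).
Divide through and combine into a single rational function.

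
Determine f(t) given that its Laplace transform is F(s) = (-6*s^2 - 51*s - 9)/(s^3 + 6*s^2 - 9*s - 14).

f(t) = -5*exp(2*t) - 2*exp(-t) + exp(-7*t)

Factor the denominator: s^3 + 6*s^2 - 9*s - 14 = (s - 2)*(s + 1)*(s + 7).
Partial fraction decomposition gives [1/(s + 7)] + [-2/(s + 1)] + [-5/(s - 2)].
Invert each term: 1/(s + 7) ↔ e^(-7t); -2/(s + 1) ↔ -2e^(-t); -5/(s - 2) ↔ -5e^(2t).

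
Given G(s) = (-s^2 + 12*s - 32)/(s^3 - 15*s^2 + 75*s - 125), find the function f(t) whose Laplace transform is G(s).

f(t) = 3*t^2*exp(5*t)/2 + 2*t*exp(5*t) - exp(5*t)

Factor the denominator: s^3 - 15*s^2 + 75*s - 125 = (s - 5)^3.
Partial fraction decomposition gives [-1/(s - 5)] + [2/(s - 5)^2] + [3/(s - 5)^3].
Invert each term: -1/(s - 5) ↔ -e^(5t); 2/(s - 5)^2 ↔ 2t·e^(5t); 3/(s - 5)^3 ↔ (3/2)t^2·e^(5t).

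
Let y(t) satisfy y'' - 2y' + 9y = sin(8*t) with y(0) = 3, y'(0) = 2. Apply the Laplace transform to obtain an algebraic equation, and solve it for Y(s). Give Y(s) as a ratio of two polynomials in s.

Apply the Laplace transform to the equation.
With L{y''} = s^2 Y - s·y(0) - y'(0) and L{y'} = sY - y(0), with y(0) = 3, y'(0) = 2: the LHS transforms to (s^2 - 2*s + 9)Y - (3*s - 4).
The right side is L{sin(8*t)} = 8/(s^2 + 64).
So (s^2 - 2*s + 9)Y = 8/(s^2 + 64) + (3*s - 4).
Divide through and combine into a single rational function.

Y(s) = (3*s^3 - 4*s^2 + 192*s - 248)/(s^4 - 2*s^3 + 73*s^2 - 128*s + 576)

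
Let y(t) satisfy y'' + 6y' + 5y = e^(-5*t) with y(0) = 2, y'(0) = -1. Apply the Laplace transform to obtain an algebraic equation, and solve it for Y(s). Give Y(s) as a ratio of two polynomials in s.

Laplace-transform each side.
With L{y''} = s^2 Y - s·y(0) - y'(0) and L{y'} = sY - y(0), with y(0) = 2, y'(0) = -1: the LHS transforms to (s^2 + 6*s + 5)Y - (2*s + 11).
The right side is L{e^(-5*t)} = 1/(s + 5).
So (s^2 + 6*s + 5)Y = 1/(s + 5) + (2*s + 11).
Isolate Y and clear denominators.

Y(s) = (2*s^2 + 21*s + 56)/(s^3 + 11*s^2 + 35*s + 25)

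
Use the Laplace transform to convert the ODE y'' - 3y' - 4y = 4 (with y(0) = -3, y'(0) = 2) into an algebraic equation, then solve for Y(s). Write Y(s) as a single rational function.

Laplace-transform each side.
With L{y''} = s^2 Y - s·y(0) - y'(0) and L{y'} = sY - y(0), with y(0) = -3, y'(0) = 2: the LHS transforms to (s^2 - 3*s - 4)Y - (-3*s + 11).
The right side is L{4} = 4/s.
So (s^2 - 3*s - 4)Y = 4/s + (-3*s + 11).
Divide through and combine into a single rational function.

Y(s) = (-3*s - 1)/(s^2 + s)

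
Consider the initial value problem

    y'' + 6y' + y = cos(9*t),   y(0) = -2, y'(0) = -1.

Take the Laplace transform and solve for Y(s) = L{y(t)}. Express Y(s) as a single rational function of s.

Y(s) = (-2*s^3 - 13*s^2 - 161*s - 1053)/(s^4 + 6*s^3 + 82*s^2 + 486*s + 81)

Transform both sides with L{·}.
With L{y''} = s^2 Y - s·y(0) - y'(0) and L{y'} = sY - y(0), with y(0) = -2, y'(0) = -1: the LHS transforms to (s^2 + 6*s + 1)Y - (-2*s - 13).
The right side is L{cos(9*t)} = s/(s^2 + 81).
So (s^2 + 6*s + 1)Y = s/(s^2 + 81) + (-2*s - 13).
Divide through and combine into a single rational function.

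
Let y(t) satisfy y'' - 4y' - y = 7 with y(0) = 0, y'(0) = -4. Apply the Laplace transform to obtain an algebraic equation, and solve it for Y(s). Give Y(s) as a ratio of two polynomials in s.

Transform both sides with L{·}.
The derivative rules (L{y''} = s^2 Y - s·y(0) - y'(0) and L{y'} = sY - y(0), with y(0) = 0, y'(0) = -4) turn the left side into (s^2 - 4*s - 1)Y - (-4).
The right side is L{7} = 7/s.
So (s^2 - 4*s - 1)Y = 7/s + (-4).
Divide through and combine into a single rational function.

Y(s) = (-4*s + 7)/(s^3 - 4*s^2 - s)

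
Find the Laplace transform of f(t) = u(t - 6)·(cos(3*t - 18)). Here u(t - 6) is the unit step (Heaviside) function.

By the second shifting theorem, L{u(t - c)·g(t - c)} = e^(-cs)·G(s) with c = 6 and G(s) = L{g(t)}.
L{cos(3t)} = s/(s^2 + 9).

s*exp(-6*s)/(s^2 + 9)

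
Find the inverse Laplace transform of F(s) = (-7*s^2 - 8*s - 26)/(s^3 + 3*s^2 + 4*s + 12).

Factor the denominator: s^3 + 3*s^2 + 4*s + 12 = (s + 3)*(s^2 + 4).
Partial fraction decomposition gives [-5/(s + 3)] + [-2*s/(s^2 + 4)] + [-2/(s^2 + 4)].
Invert each term: -5/(s + 3) ↔ -5e^(-3t); -2·s/(s^2 + 4) ↔ -2cos(2t); -1·2/(s^2 + 4) ↔ -sin(2t).

-sin(2*t) - 2*cos(2*t) - 5*exp(-3*t)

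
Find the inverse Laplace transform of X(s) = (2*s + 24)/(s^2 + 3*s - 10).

4*exp(2*t) - 2*exp(-5*t)

Factor the denominator: s^2 + 3*s - 10 = (s - 2)*(s + 5).
Partial fraction decomposition gives [4/(s - 2)] + [-2/(s + 5)].
Invert each term: 4/(s - 2) ↔ 4e^(2t); -2/(s + 5) ↔ -2e^(-5t).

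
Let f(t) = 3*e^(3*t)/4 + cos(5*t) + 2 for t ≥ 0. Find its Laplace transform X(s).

X(s) = s/(s^2 + 25) + 3/(4*(s - 3)) + 2/s

By linearity of the Laplace transform, transform each term separately.
(3/4)·[L{e^(3t)} = 1/(s - 3)]; L{2} = 2/s; L{cos(5t)} = s/(s^2 + 25).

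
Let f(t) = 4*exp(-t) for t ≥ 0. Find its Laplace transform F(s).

L{4} = 4/s.
By the first shifting theorem, multiplying by e^(-t) replaces s with s + 1.

F(s) = 4/(s + 1)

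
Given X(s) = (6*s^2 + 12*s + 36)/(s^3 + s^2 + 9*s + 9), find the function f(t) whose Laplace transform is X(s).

f(t) = 3*sin(3*t) + 3*cos(3*t) + 3*exp(-t)

Factor the denominator: s^3 + s^2 + 9*s + 9 = (s + 1)*(s^2 + 9).
Partial fraction decomposition gives [3/(s + 1)] + [3*s/(s^2 + 9)] + [9/(s^2 + 9)].
Invert each term: 3/(s + 1) ↔ 3e^(-t); 3·s/(s^2 + 9) ↔ 3cos(3t); 3·3/(s^2 + 9) ↔ 3sin(3t).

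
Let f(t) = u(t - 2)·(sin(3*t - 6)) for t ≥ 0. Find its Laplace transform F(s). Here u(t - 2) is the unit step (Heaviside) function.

By the second shifting theorem, L{u(t - c)·g(t - c)} = e^(-cs)·G(s) with c = 2 and G(s) = L{g(t)}.
L{sin(3t)} = 3/(s^2 + 9).

F(s) = 3*exp(-2*s)/(s^2 + 9)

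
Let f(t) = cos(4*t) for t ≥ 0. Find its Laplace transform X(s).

X(s) = s/(s^2 + 16)

L{cos(4t)} = s/(s^2 + 16).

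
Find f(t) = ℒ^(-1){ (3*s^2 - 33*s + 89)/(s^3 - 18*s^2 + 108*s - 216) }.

Factor the denominator: s^3 - 18*s^2 + 108*s - 216 = (s - 6)^3.
Partial fraction decomposition gives [3/(s - 6)] + [3/(s - 6)^2] + [-1/(s - 6)^3].
Invert each term: 3/(s - 6) ↔ 3e^(6t); 3/(s - 6)^2 ↔ 3t·e^(6t); -1/(s - 6)^3 ↔ (-1/2)t^2·e^(6t).

f(t) = -t^2*exp(6*t)/2 + 3*t*exp(6*t) + 3*exp(6*t)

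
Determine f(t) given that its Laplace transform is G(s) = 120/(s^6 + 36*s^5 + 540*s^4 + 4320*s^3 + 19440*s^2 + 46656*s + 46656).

f(t) = t^5*exp(-6*t)

Rewrite the denominator: s^6 + 36*s^5 + 540*s^4 + 4320*s^3 + 19440*s^2 + 46656*s + 46656 = (s + 6)^6.
The form in (s + 6) signals a first-shifting-theorem factor e^(-6t).
Since L{t^5} = 5!/s^6 = 120/s^6, the inverse is t^5*exp(-6*t).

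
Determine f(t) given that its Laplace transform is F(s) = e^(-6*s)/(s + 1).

The factor e^(-6s) signals a time shift by c = 6 (second shifting theorem).
L{e^(-t)} = 1/(s + 1), so L^-1{1/(s + 1)} = e^(-t).
Hence the inverse is u(t - 6) times that function evaluated at t - 6.

f(t) = Heaviside(t - 6)*(exp(-t + 6))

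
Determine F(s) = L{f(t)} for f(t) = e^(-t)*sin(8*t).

L{sin(8t)} = 8/(s^2 + 64).
By the first shifting theorem, multiplying by e^(-t) replaces s with s + 1.

F(s) = 8/((s + 1)^2 + 64)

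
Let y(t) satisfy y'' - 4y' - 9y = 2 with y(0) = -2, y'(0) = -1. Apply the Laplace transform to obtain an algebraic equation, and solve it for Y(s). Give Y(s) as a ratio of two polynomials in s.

Apply the Laplace transform to the equation.
With L{y''} = s^2 Y - s·y(0) - y'(0) and L{y'} = sY - y(0), with y(0) = -2, y'(0) = -1: the LHS transforms to (s^2 - 4*s - 9)Y - (-2*s + 7).
The right side is L{2} = 2/s.
So (s^2 - 4*s - 9)Y = 2/s + (-2*s + 7).
Solve for Y(s) and write it as one ratio of polynomials.

Y(s) = (-2*s^2 + 7*s + 2)/(s^3 - 4*s^2 - 9*s)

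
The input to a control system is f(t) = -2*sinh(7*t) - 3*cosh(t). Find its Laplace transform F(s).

F(s) = -3*s/(s^2 - 1) - 14/(s^2 - 49)

By linearity of the Laplace transform, transform each term separately.
(-2)·[L{sinh(7t)} = 7/(s^2 - 49)]; (-3)·[L{cosh(t)} = s/(s^2 - 1)].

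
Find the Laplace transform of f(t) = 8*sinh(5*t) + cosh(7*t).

s/(s^2 - 49) + 40/(s^2 - 25)

By linearity of the Laplace transform, transform each term separately.
L{cosh(7t)} = s/(s^2 - 49); (8)·[L{sinh(5t)} = 5/(s^2 - 25)].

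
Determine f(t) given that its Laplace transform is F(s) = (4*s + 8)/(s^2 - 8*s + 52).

Complete the square in the denominator: s^2 - 8*s + 52 = (s - 4)^2 + 6^2.
Split the numerator to match: 4*s + 8 = 4·(s - 4) + 4·6.
Invert each term: 4·(s - 4)/((s - 4)^2 + 36) ↔ 4e^(4t)cos(6t); 4·6/((s - 4)^2 + 36) ↔ 4e^(4t)sin(6t).

f(t) = 4*exp(4*t)*sin(6*t) + 4*exp(4*t)*cos(6*t)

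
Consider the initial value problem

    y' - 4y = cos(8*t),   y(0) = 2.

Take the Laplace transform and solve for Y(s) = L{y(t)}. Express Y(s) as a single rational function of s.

Transform both sides with L{·}.
Using L{y'} = sY - y(0) = sY - 2, the left side becomes (s - 4)Y - (2).
The right side is L{cos(8*t)} = s/(s^2 + 64).
So (s - 4)Y = s/(s^2 + 64) + (2).
Solve for Y(s) and write it as one ratio of polynomials.

Y(s) = (2*s^2 + s + 128)/(s^3 - 4*s^2 + 64*s - 256)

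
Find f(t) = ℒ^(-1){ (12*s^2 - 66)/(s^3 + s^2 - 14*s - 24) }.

Factor the denominator: s^3 + s^2 - 14*s - 24 = (s - 4)*(s + 2)*(s + 3).
Partial fraction decomposition gives [6/(s + 3)] + [3/(s + 2)] + [3/(s - 4)].
Invert each term: 6/(s + 3) ↔ 6e^(-3t); 3/(s + 2) ↔ 3e^(-2t); 3/(s - 4) ↔ 3e^(4t).

f(t) = 3*exp(4*t) + 3*exp(-2*t) + 6*exp(-3*t)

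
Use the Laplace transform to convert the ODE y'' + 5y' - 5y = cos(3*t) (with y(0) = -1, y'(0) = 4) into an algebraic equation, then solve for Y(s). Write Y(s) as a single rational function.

Transform both sides with L{·}.
Using L{y''} = s^2 Y - s·y(0) - y'(0) and L{y'} = sY - y(0), with y(0) = -1, y'(0) = 4, the left side becomes (s^2 + 5*s - 5)Y - (-s - 1).
The right side is L{cos(3*t)} = s/(s^2 + 9).
So (s^2 + 5*s - 5)Y = s/(s^2 + 9) + (-s - 1).
Isolate Y and clear denominators.

Y(s) = (-s^3 - s^2 - 8*s - 9)/(s^4 + 5*s^3 + 4*s^2 + 45*s - 45)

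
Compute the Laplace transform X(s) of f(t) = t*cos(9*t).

L{cos(9t)} = s/(s^2 + 81).
Then apply L{t·g(t)} = -d/ds[G(s)] with G(s) = s/(s^2 + 81):
differentiating 1 time and applying the sign gives (s - 9)*(s + 9)/(s^2 + 81)^2.

X(s) = (s - 9)*(s + 9)/(s^2 + 81)^2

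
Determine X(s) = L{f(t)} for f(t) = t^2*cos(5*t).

X(s) = 2*s*(s^2 - 75)/(s^2 + 25)^3

L{cos(5t)} = s/(s^2 + 25).
Then apply L{t^2·g(t)} = (-1)^2 d^2/ds^2[G(s)] with G(s) = s/(s^2 + 25):
differentiating 2 times and applying the sign gives 2*s*(s^2 - 75)/(s^2 + 25)^3.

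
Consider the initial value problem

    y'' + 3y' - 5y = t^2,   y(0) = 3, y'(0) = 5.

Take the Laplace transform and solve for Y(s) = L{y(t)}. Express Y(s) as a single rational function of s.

Apply the Laplace transform to the equation.
With L{y''} = s^2 Y - s·y(0) - y'(0) and L{y'} = sY - y(0), with y(0) = 3, y'(0) = 5: the LHS transforms to (s^2 + 3*s - 5)Y - (3*s + 14).
The right side is L{t^2} = 2/s^3.
So (s^2 + 3*s - 5)Y = 2/s^3 + (3*s + 14).
Solve for Y(s) and write it as one ratio of polynomials.

Y(s) = (3*s^4 + 14*s^3 + 2)/(s^5 + 3*s^4 - 5*s^3)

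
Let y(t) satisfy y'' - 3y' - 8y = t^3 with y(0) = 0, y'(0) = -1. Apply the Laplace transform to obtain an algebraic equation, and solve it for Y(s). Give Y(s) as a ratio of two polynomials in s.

Apply the Laplace transform to the equation.
With L{y''} = s^2 Y - s·y(0) - y'(0) and L{y'} = sY - y(0), with y(0) = 0, y'(0) = -1: the LHS transforms to (s^2 - 3*s - 8)Y - (-1).
The right side is L{t^3} = 6/s^4.
So (s^2 - 3*s - 8)Y = 6/s^4 + (-1).
Isolate Y and clear denominators.

Y(s) = (-s^4 + 6)/(s^6 - 3*s^5 - 8*s^4)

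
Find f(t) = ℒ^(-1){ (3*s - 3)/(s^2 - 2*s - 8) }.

f(t) = 3*exp(t)*cosh(3*t)

Rewrite the denominator: s^2 - 2*s - 8 = (s - 1)^2 - 9.
The form in (s - 1) signals a first-shifting-theorem factor e^(t).
Since L{cosh(3t)} = s/(s^2 - 9), the inverse is e^(t)*cosh(3*t), scaled by 3.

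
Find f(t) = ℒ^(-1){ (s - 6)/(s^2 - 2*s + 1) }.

Factor the denominator: s^2 - 2*s + 1 = (s - 1)^2.
Partial fraction decomposition gives [1/(s - 1)] + [-5/(s - 1)^2].
Invert each term: 1/(s - 1) ↔ e^(t); -5/(s - 1)^2 ↔ -5t·e^(t).

f(t) = -5*t*exp(t) + exp(t)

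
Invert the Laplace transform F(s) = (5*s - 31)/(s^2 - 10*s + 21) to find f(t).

Factor the denominator: s^2 - 10*s + 21 = (s - 7)*(s - 3).
Partial fraction decomposition gives [1/(s - 7)] + [4/(s - 3)].
Invert each term: 1/(s - 7) ↔ e^(7t); 4/(s - 3) ↔ 4e^(3t).

f(t) = exp(7*t) + 4*exp(3*t)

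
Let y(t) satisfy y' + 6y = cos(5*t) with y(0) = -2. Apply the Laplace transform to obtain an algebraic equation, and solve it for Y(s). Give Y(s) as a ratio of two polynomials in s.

Y(s) = (-2*s^2 + s - 50)/(s^3 + 6*s^2 + 25*s + 150)

Apply the Laplace transform to the equation.
With L{y'} = sY - y(0) = sY - (-2): the LHS transforms to (s + 6)Y - (-2).
The right side is L{cos(5*t)} = s/(s^2 + 25).
So (s + 6)Y = s/(s^2 + 25) + (-2).
Divide through and combine into a single rational function.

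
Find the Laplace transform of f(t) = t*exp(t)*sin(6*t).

12*(s - 1)/(s^2 - 2*s + 37)^2

L{sin(6t)} = 6/(s^2 + 36).
Multiplying by e^(t) shifts s → s - 1, so L{exp(t)*sin(6*t)} = 6/((s - 1)^2 + 36).
Then apply L{t·g(t)} = -d/ds[G(s)] with G(s) = 6/((s - 1)^2 + 36):
differentiating 1 time and applying the sign gives 12*(s - 1)/(s^2 - 2*s + 37)^2.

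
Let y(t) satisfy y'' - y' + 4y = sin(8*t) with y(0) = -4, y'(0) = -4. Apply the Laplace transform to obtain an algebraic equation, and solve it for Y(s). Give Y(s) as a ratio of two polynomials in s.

Transform both sides with L{·}.
The derivative rules (L{y''} = s^2 Y - s·y(0) - y'(0) and L{y'} = sY - y(0), with y(0) = -4, y'(0) = -4) turn the left side into (s^2 - s + 4)Y - (-4*s).
The right side is L{sin(8*t)} = 8/(s^2 + 64).
So (s^2 - s + 4)Y = 8/(s^2 + 64) + (-4*s).
Isolate Y and clear denominators.

Y(s) = (-4*s^3 - 256*s + 8)/(s^4 - s^3 + 68*s^2 - 64*s + 256)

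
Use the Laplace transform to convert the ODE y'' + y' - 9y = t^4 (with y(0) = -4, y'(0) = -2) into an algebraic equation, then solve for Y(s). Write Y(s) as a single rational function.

Y(s) = (-4*s^6 - 6*s^5 + 24)/(s^7 + s^6 - 9*s^5)

Laplace-transform each side.
The derivative rules (L{y''} = s^2 Y - s·y(0) - y'(0) and L{y'} = sY - y(0), with y(0) = -4, y'(0) = -2) turn the left side into (s^2 + s - 9)Y - (-4*s - 6).
The right side is L{t^4} = 24/s^5.
So (s^2 + s - 9)Y = 24/s^5 + (-4*s - 6).
Divide through and combine into a single rational function.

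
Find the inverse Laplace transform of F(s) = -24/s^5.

-t^4

Since L{t^4} = 4!/s^5 = 24/s^5, the inverse is t^4, scaled by -1.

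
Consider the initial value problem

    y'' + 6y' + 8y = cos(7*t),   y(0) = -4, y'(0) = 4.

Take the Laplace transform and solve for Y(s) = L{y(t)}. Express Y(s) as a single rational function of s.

Take the Laplace transform of both sides.
With L{y''} = s^2 Y - s·y(0) - y'(0) and L{y'} = sY - y(0), with y(0) = -4, y'(0) = 4: the LHS transforms to (s^2 + 6*s + 8)Y - (-4*s - 20).
The right side is L{cos(7*t)} = s/(s^2 + 49).
So (s^2 + 6*s + 8)Y = s/(s^2 + 49) + (-4*s - 20).
Solve for Y(s) and write it as one ratio of polynomials.

Y(s) = (-4*s^3 - 20*s^2 - 195*s - 980)/(s^4 + 6*s^3 + 57*s^2 + 294*s + 392)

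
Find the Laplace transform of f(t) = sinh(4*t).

4/(s^2 - 16)

L{sinh(4t)} = 4/(s^2 - 16).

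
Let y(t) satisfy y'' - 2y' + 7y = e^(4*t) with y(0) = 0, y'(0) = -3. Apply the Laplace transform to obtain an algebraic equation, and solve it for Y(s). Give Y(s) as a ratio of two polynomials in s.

Y(s) = (-3*s + 13)/(s^3 - 6*s^2 + 15*s - 28)

Take the Laplace transform of both sides.
With L{y''} = s^2 Y - s·y(0) - y'(0) and L{y'} = sY - y(0), with y(0) = 0, y'(0) = -3: the LHS transforms to (s^2 - 2*s + 7)Y - (-3).
The right side is L{e^(4*t)} = 1/(s - 4).
So (s^2 - 2*s + 7)Y = 1/(s - 4) + (-3).
Divide through and combine into a single rational function.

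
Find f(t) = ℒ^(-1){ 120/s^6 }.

f(t) = t^5

Since L{t^5} = 5!/s^6 = 120/s^6, the inverse is t^5.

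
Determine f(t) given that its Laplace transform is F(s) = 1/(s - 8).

Since L{e^(8t)} = 1/(s - 8), the inverse is e^(8*t).

f(t) = exp(8*t)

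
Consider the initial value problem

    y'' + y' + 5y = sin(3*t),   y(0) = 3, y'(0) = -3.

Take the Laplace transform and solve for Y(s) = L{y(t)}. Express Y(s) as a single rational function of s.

Apply the Laplace transform to the equation.
The derivative rules (L{y''} = s^2 Y - s·y(0) - y'(0) and L{y'} = sY - y(0), with y(0) = 3, y'(0) = -3) turn the left side into (s^2 + s + 5)Y - (3*s).
The right side is L{sin(3*t)} = 3/(s^2 + 9).
So (s^2 + s + 5)Y = 3/(s^2 + 9) + (3*s).
Isolate Y and clear denominators.

Y(s) = (3*s^3 + 27*s + 3)/(s^4 + s^3 + 14*s^2 + 9*s + 45)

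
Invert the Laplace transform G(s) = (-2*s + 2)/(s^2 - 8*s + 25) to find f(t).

f(t) = -2*exp(4*t)*sin(3*t) - 2*exp(4*t)*cos(3*t)

Complete the square in the denominator: s^2 - 8*s + 25 = (s - 4)^2 + 3^2.
Split the numerator to match: -2*s + 2 = -2·(s - 4) - 2·3.
Invert each term: -2·(s - 4)/((s - 4)^2 + 9) ↔ -2e^(4t)cos(3t); -2·3/((s - 4)^2 + 9) ↔ -2e^(4t)sin(3t).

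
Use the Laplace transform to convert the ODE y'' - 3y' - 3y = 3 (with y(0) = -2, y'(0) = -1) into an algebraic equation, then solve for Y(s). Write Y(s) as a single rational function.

Apply the Laplace transform to the equation.
Using L{y''} = s^2 Y - s·y(0) - y'(0) and L{y'} = sY - y(0), with y(0) = -2, y'(0) = -1, the left side becomes (s^2 - 3*s - 3)Y - (-2*s + 5).
The right side is L{3} = 3/s.
So (s^2 - 3*s - 3)Y = 3/s + (-2*s + 5).
Isolate Y and clear denominators.

Y(s) = (-2*s^2 + 5*s + 3)/(s^3 - 3*s^2 - 3*s)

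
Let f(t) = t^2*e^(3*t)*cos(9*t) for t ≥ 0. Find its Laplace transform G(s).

L{cos(9t)} = s/(s^2 + 81).
Multiplying by e^(3t) shifts s → s - 3, so L{e^(3*t)*cos(9*t)} = (s - 3)/((s - 3)^2 + 81).
Then apply L{t^2·g(t)} = (-1)^2 d^2/ds^2[H(s)] with H(s) = (s - 3)/((s - 3)^2 + 81):
differentiating 2 times and applying the sign gives 2*(s - 3)*(s^2 - 6*s - 234)/(s^2 - 6*s + 90)^3.

G(s) = 2*(s - 3)*(s^2 - 6*s - 234)/(s^2 - 6*s + 90)^3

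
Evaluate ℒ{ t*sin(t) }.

L{sin(t)} = 1/(s^2 + 1).
Then apply L{t·g(t)} = -d/ds[G(s)] with G(s) = 1/(s^2 + 1):
differentiating 1 time and applying the sign gives 2*s/(s^2 + 1)^2.

2*s/(s^2 + 1)^2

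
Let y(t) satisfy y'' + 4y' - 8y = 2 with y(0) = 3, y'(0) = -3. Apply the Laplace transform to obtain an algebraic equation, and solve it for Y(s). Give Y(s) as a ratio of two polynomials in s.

Apply the Laplace transform to the equation.
With L{y''} = s^2 Y - s·y(0) - y'(0) and L{y'} = sY - y(0), with y(0) = 3, y'(0) = -3: the LHS transforms to (s^2 + 4*s - 8)Y - (3*s + 9).
The right side is L{2} = 2/s.
So (s^2 + 4*s - 8)Y = 2/s + (3*s + 9).
Solve for Y(s) and write it as one ratio of polynomials.

Y(s) = (3*s^2 + 9*s + 2)/(s^3 + 4*s^2 - 8*s)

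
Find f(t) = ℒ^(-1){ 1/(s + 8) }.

Since L{e^(-8t)} = 1/(s + 8), the inverse is e^(-8*t).

f(t) = exp(-8*t)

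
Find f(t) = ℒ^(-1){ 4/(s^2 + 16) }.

f(t) = sin(4*t)

Since L{sin(4t)} = 4/(s^2 + 16), the inverse is sin(4*t).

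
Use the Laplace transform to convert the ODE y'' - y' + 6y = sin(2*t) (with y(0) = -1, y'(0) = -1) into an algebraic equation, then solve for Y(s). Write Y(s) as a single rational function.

Transform both sides with L{·}.
The derivative rules (L{y''} = s^2 Y - s·y(0) - y'(0) and L{y'} = sY - y(0), with y(0) = -1, y'(0) = -1) turn the left side into (s^2 - s + 6)Y - (-s).
The right side is L{sin(2*t)} = 2/(s^2 + 4).
So (s^2 - s + 6)Y = 2/(s^2 + 4) + (-s).
Divide through and combine into a single rational function.

Y(s) = (-s^3 - 4*s + 2)/(s^4 - s^3 + 10*s^2 - 4*s + 24)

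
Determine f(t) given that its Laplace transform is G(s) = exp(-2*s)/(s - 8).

The factor e^(-2s) signals a time shift by c = 2 (second shifting theorem).
L{e^(8t)} = 1/(s - 8), so L^-1{1/(s - 8)} = exp(8*t).
Hence the inverse is u(t - 2) times that function evaluated at t - 2.

f(t) = Heaviside(t - 2)*(exp(8*t - 16))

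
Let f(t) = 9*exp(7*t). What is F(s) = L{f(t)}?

L{9} = 9/s.
By the first shifting theorem, multiplying by e^(7t) replaces s with s - 7.

F(s) = 9/(s - 7)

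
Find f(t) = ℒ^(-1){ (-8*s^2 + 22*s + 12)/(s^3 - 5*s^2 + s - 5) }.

Factor the denominator: s^3 - 5*s^2 + s - 5 = (s - 5)*(s^2 + 1).
Partial fraction decomposition gives [-3/(s - 5)] + [-5*s/(s^2 + 1)] + [-3/(s^2 + 1)].
Invert each term: -3/(s - 5) ↔ -3e^(5t); -5·s/(s^2 + 1) ↔ -5cos(t); -3·1/(s^2 + 1) ↔ -3sin(t).

f(t) = -3*exp(5*t) - 3*sin(t) - 5*cos(t)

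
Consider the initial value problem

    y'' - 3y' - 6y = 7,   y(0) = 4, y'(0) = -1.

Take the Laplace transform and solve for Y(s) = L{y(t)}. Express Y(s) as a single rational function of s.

Transform both sides with L{·}.
With L{y''} = s^2 Y - s·y(0) - y'(0) and L{y'} = sY - y(0), with y(0) = 4, y'(0) = -1: the LHS transforms to (s^2 - 3*s - 6)Y - (4*s - 13).
The right side is L{7} = 7/s.
So (s^2 - 3*s - 6)Y = 7/s + (4*s - 13).
Divide through and combine into a single rational function.

Y(s) = (4*s^2 - 13*s + 7)/(s^3 - 3*s^2 - 6*s)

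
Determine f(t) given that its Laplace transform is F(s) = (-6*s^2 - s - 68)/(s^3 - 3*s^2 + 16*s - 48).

Factor the denominator: s^3 - 3*s^2 + 16*s - 48 = (s - 3)*(s^2 + 16).
Partial fraction decomposition gives [-5/(s - 3)] + [-s/(s^2 + 16)] + [-4/(s^2 + 16)].
Invert each term: -5/(s - 3) ↔ -5e^(3t); -1·s/(s^2 + 16) ↔ -cos(4t); -1·4/(s^2 + 16) ↔ -sin(4t).

f(t) = -5*exp(3*t) - sin(4*t) - cos(4*t)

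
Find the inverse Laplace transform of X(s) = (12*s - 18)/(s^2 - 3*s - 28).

6*exp(7*t) + 6*exp(-4*t)

Factor the denominator: s^2 - 3*s - 28 = (s - 7)*(s + 4).
Partial fraction decomposition gives [6/(s + 4)] + [6/(s - 7)].
Invert each term: 6/(s + 4) ↔ 6e^(-4t); 6/(s - 7) ↔ 6e^(7t).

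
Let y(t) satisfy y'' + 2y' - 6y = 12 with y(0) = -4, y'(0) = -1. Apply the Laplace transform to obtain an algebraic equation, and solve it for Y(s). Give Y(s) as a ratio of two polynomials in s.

Take the Laplace transform of both sides.
Using L{y''} = s^2 Y - s·y(0) - y'(0) and L{y'} = sY - y(0), with y(0) = -4, y'(0) = -1, the left side becomes (s^2 + 2*s - 6)Y - (-4*s - 9).
The right side is L{12} = 12/s.
So (s^2 + 2*s - 6)Y = 12/s + (-4*s - 9).
Divide through and combine into a single rational function.

Y(s) = (-4*s^2 - 9*s + 12)/(s^3 + 2*s^2 - 6*s)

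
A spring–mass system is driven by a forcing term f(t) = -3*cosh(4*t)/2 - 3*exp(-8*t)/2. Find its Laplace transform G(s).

The transform is linear, so treat each term independently.
(-3/2)·[L{cosh(4t)} = s/(s^2 - 16)]; (-3/2)·[L{e^(-8t)} = 1/(s + 8)].

G(s) = -3*s/(2*(s^2 - 16)) - 3/(2*(s + 8))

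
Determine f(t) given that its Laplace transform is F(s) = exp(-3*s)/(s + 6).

f(t) = Heaviside(t - 3)*(exp(-6*t + 18))

The factor e^(-3s) signals a time shift by c = 3 (second shifting theorem).
L{e^(-6t)} = 1/(s + 6), so L^-1{1/(s + 6)} = exp(-6*t).
Hence the inverse is u(t - 3) times that function evaluated at t - 3.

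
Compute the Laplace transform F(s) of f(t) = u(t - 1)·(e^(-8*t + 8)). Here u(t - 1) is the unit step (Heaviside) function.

F(s) = exp(-s)/(s + 8)

By the second shifting theorem, L{u(t - c)·g(t - c)} = e^(-cs)·G(s) with c = 1 and G(s) = L{g(t)}.
L{e^(-8t)} = 1/(s + 8).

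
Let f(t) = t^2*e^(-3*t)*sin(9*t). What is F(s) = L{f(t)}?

F(s) = 54*(s^2 + 6*s - 18)/(s^2 + 6*s + 90)^3

L{sin(9t)} = 9/(s^2 + 81).
Multiplying by e^(-3t) shifts s → s + 3, so L{e^(-3*t)*sin(9*t)} = 9/((s + 3)^2 + 81).
Then apply L{t^2·g(t)} = (-1)^2 d^2/ds^2[G(s)] with G(s) = 9/((s + 3)^2 + 81):
differentiating 2 times and applying the sign gives 54*(s^2 + 6*s - 18)/(s^2 + 6*s + 90)^3.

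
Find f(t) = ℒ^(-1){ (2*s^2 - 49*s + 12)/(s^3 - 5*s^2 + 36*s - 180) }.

Factor the denominator: s^3 - 5*s^2 + 36*s - 180 = (s - 5)*(s^2 + 36).
Partial fraction decomposition gives [-3/(s - 5)] + [5*s/(s^2 + 36)] + [-24/(s^2 + 36)].
Invert each term: -3/(s - 5) ↔ -3e^(5t); 5·s/(s^2 + 36) ↔ 5cos(6t); -4·6/(s^2 + 36) ↔ -4sin(6t).

f(t) = -3*exp(5*t) - 4*sin(6*t) + 5*cos(6*t)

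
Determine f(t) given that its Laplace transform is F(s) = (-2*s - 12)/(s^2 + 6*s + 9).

Factor the denominator: s^2 + 6*s + 9 = (s + 3)^2.
Partial fraction decomposition gives [-2/(s + 3)] + [-6/(s + 3)^2].
Invert each term: -2/(s + 3) ↔ -2e^(-3t); -6/(s + 3)^2 ↔ -6t·e^(-3t).

f(t) = -6*t*exp(-3*t) - 2*exp(-3*t)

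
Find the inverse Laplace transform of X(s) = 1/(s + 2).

exp(-2*t)

Since L{e^(-2t)} = 1/(s + 2), the inverse is exp(-2*t).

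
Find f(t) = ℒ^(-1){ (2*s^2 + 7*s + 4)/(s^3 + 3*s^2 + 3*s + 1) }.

f(t) = -t^2*exp(-t)/2 + 3*t*exp(-t) + 2*exp(-t)

Factor the denominator: s^3 + 3*s^2 + 3*s + 1 = (s + 1)^3.
Partial fraction decomposition gives [2/(s + 1)] + [3/(s + 1)^2] + [-1/(s + 1)^3].
Invert each term: 2/(s + 1) ↔ 2e^(-t); 3/(s + 1)^2 ↔ 3t·e^(-t); -1/(s + 1)^3 ↔ (-1/2)t^2·e^(-t).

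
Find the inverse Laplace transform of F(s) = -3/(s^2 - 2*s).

-3*exp(t)*sinh(t)

Rewrite the denominator: s^2 - 2*s = (s - 1)^2 - 1.
The form in (s - 1) signals a first-shifting-theorem factor e^(t).
Since L{sinh(t)} = 1/(s^2 - 1), the inverse is exp(t)*sinh(t), scaled by -3.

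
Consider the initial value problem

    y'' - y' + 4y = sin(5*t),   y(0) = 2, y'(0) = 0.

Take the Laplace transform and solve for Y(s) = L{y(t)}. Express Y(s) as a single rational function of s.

Y(s) = (2*s^3 - 2*s^2 + 50*s - 45)/(s^4 - s^3 + 29*s^2 - 25*s + 100)

Apply the Laplace transform to the equation.
The derivative rules (L{y''} = s^2 Y - s·y(0) - y'(0) and L{y'} = sY - y(0), with y(0) = 2, y'(0) = 0) turn the left side into (s^2 - s + 4)Y - (2*s - 2).
The right side is L{sin(5*t)} = 5/(s^2 + 25).
So (s^2 - s + 4)Y = 5/(s^2 + 25) + (2*s - 2).
Solve for Y(s) and write it as one ratio of polynomials.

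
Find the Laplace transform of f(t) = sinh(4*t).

L{sinh(4t)} = 4/(s^2 - 16).

4/(s^2 - 16)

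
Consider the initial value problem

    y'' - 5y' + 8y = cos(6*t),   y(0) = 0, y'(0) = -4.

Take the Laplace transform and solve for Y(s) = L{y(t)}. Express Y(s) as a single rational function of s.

Laplace-transform each side.
Using L{y''} = s^2 Y - s·y(0) - y'(0) and L{y'} = sY - y(0), with y(0) = 0, y'(0) = -4, the left side becomes (s^2 - 5*s + 8)Y - (-4).
The right side is L{cos(6*t)} = s/(s^2 + 36).
So (s^2 - 5*s + 8)Y = s/(s^2 + 36) + (-4).
Divide through and combine into a single rational function.

Y(s) = (-4*s^2 + s - 144)/(s^4 - 5*s^3 + 44*s^2 - 180*s + 288)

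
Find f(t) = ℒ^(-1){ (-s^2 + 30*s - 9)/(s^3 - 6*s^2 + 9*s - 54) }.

f(t) = 3*exp(6*t) + 2*sin(3*t) - 4*cos(3*t)

Factor the denominator: s^3 - 6*s^2 + 9*s - 54 = (s - 6)*(s^2 + 9).
Partial fraction decomposition gives [3/(s - 6)] + [-4*s/(s^2 + 9)] + [6/(s^2 + 9)].
Invert each term: 3/(s - 6) ↔ 3e^(6t); -4·s/(s^2 + 9) ↔ -4cos(3t); 2·3/(s^2 + 9) ↔ 2sin(3t).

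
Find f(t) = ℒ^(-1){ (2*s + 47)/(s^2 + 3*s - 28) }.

f(t) = 5*exp(4*t) - 3*exp(-7*t)

Factor the denominator: s^2 + 3*s - 28 = (s - 4)*(s + 7).
Partial fraction decomposition gives [5/(s - 4)] + [-3/(s + 7)].
Invert each term: 5/(s - 4) ↔ 5e^(4t); -3/(s + 7) ↔ -3e^(-7t).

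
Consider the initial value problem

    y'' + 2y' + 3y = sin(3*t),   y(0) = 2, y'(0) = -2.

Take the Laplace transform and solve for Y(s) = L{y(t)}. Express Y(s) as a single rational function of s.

Take the Laplace transform of both sides.
The derivative rules (L{y''} = s^2 Y - s·y(0) - y'(0) and L{y'} = sY - y(0), with y(0) = 2, y'(0) = -2) turn the left side into (s^2 + 2*s + 3)Y - (2*s + 2).
The right side is L{sin(3*t)} = 3/(s^2 + 9).
So (s^2 + 2*s + 3)Y = 3/(s^2 + 9) + (2*s + 2).
Divide through and combine into a single rational function.

Y(s) = (2*s^3 + 2*s^2 + 18*s + 21)/(s^4 + 2*s^3 + 12*s^2 + 18*s + 27)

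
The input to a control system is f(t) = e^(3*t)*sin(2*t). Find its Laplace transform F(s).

F(s) = 2/((s - 3)^2 + 4)

L{sin(2t)} = 2/(s^2 + 4).
By the first shifting theorem, multiplying by e^(3t) replaces s with s - 3.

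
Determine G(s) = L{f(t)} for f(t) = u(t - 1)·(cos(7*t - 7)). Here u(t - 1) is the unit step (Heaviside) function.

G(s) = s*exp(-s)/(s^2 + 49)

By the second shifting theorem, L{u(t - c)·g(t - c)} = e^(-cs)·H(s) with c = 1 and H(s) = L{g(t)}.
L{cos(7t)} = s/(s^2 + 49).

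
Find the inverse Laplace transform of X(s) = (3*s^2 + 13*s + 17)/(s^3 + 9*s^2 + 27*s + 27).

Factor the denominator: s^3 + 9*s^2 + 27*s + 27 = (s + 3)^3.
Partial fraction decomposition gives [3/(s + 3)] + [-5/(s + 3)^2] + [5/(s + 3)^3].
Invert each term: 3/(s + 3) ↔ 3e^(-3t); -5/(s + 3)^2 ↔ -5t·e^(-3t); 5/(s + 3)^3 ↔ (5/2)t^2·e^(-3t).

5*t^2*exp(-3*t)/2 - 5*t*exp(-3*t) + 3*exp(-3*t)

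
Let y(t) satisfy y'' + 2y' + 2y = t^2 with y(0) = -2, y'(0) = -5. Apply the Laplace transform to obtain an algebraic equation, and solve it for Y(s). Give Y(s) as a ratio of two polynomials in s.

Y(s) = (-2*s^4 - 9*s^3 + 2)/(s^5 + 2*s^4 + 2*s^3)

Laplace-transform each side.
Using L{y''} = s^2 Y - s·y(0) - y'(0) and L{y'} = sY - y(0), with y(0) = -2, y'(0) = -5, the left side becomes (s^2 + 2*s + 2)Y - (-2*s - 9).
The right side is L{t^2} = 2/s^3.
So (s^2 + 2*s + 2)Y = 2/s^3 + (-2*s - 9).
Isolate Y and clear denominators.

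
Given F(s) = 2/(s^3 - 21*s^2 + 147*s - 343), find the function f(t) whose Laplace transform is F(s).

f(t) = t^2*exp(7*t)

Rewrite the denominator: s^3 - 21*s^2 + 147*s - 343 = (s - 7)^3.
The form in (s - 7) signals a first-shifting-theorem factor e^(7t).
Since L{t^2} = 2!/s^3 = 2/s^3, the inverse is t^2*e^(7*t).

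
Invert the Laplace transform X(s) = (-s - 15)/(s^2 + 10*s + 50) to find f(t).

Complete the square in the denominator: s^2 + 10*s + 50 = (s + 5)^2 + 5^2.
Split the numerator to match: -s - 15 = -1·(s + 5) - 2·5.
Invert each term: -1·(s + 5)/((s + 5)^2 + 25) ↔ -e^(-5t)cos(5t); -2·5/((s + 5)^2 + 25) ↔ -2e^(-5t)sin(5t).

f(t) = -2*exp(-5*t)*sin(5*t) - exp(-5*t)*cos(5*t)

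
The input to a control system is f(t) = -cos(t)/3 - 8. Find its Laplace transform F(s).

The transform is linear, so treat each term independently.
L{-8} = -8/s; (-1/3)·[L{cos(t)} = s/(s^2 + 1)].

F(s) = -s/(3*(s^2 + 1)) - 8/s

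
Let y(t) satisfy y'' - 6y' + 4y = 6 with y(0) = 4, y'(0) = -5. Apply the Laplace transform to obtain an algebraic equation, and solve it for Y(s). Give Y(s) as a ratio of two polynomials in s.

Y(s) = (4*s^2 - 29*s + 6)/(s^3 - 6*s^2 + 4*s)

Laplace-transform each side.
With L{y''} = s^2 Y - s·y(0) - y'(0) and L{y'} = sY - y(0), with y(0) = 4, y'(0) = -5: the LHS transforms to (s^2 - 6*s + 4)Y - (4*s - 29).
The right side is L{6} = 6/s.
So (s^2 - 6*s + 4)Y = 6/s + (4*s - 29).
Isolate Y and clear denominators.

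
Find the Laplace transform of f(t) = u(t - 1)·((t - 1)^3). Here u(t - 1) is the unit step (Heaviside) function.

By the second shifting theorem, L{u(t - c)·g(t - c)} = e^(-cs)·H(s) with c = 1 and H(s) = L{g(t)}.
L{t^3} = 3!/s^4 = 6/s^4.

6*exp(-s)/s^4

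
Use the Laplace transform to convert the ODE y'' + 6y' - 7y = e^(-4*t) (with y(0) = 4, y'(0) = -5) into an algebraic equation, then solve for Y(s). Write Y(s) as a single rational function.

Laplace-transform each side.
With L{y''} = s^2 Y - s·y(0) - y'(0) and L{y'} = sY - y(0), with y(0) = 4, y'(0) = -5: the LHS transforms to (s^2 + 6*s - 7)Y - (4*s + 19).
The right side is L{e^(-4*t)} = 1/(s + 4).
So (s^2 + 6*s - 7)Y = 1/(s + 4) + (4*s + 19).
Solve for Y(s) and write it as one ratio of polynomials.

Y(s) = (4*s^2 + 35*s + 77)/(s^3 + 10*s^2 + 17*s - 28)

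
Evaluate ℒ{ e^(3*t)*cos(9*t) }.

L{cos(9t)} = s/(s^2 + 81).
By the first shifting theorem, multiplying by e^(3t) replaces s with s - 3.

(s - 3)/((s - 3)^2 + 81)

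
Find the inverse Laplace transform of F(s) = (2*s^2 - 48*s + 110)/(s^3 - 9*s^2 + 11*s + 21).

-4*exp(7*t) + exp(3*t) + 5*exp(-t)

Factor the denominator: s^3 - 9*s^2 + 11*s + 21 = (s - 7)*(s - 3)*(s + 1).
Partial fraction decomposition gives [5/(s + 1)] + [-4/(s - 7)] + [1/(s - 3)].
Invert each term: 5/(s + 1) ↔ 5e^(-t); -4/(s - 7) ↔ -4e^(7t); 1/(s - 3) ↔ e^(3t).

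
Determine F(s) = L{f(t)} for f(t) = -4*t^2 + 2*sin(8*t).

Apply the Laplace transform termwise.
(2)·[L{sin(8t)} = 8/(s^2 + 64)]; (-4)·[L{t^2} = 2!/s^3 = 2/s^3].

F(s) = 16/(s^2 + 64) - 8/s^3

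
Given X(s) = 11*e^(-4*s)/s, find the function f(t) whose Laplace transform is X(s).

f(t) = Heaviside(t - 4)*(11)

The factor e^(-4s) signals a time shift by c = 4 (second shifting theorem).
L{11} = 11/s, so L^-1{11/s} = 11.
Hence the inverse is u(t - 4) times that function evaluated at t - 4.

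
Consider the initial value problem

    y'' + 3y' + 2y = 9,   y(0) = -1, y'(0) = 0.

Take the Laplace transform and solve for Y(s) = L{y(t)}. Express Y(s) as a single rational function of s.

Laplace-transform each side.
Using L{y''} = s^2 Y - s·y(0) - y'(0) and L{y'} = sY - y(0), with y(0) = -1, y'(0) = 0, the left side becomes (s^2 + 3*s + 2)Y - (-s - 3).
The right side is L{9} = 9/s.
So (s^2 + 3*s + 2)Y = 9/s + (-s - 3).
Isolate Y and clear denominators.

Y(s) = (-s^2 - 3*s + 9)/(s^3 + 3*s^2 + 2*s)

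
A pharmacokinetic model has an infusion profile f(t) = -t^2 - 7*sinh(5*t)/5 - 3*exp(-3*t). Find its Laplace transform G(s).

By linearity of the Laplace transform, transform each term separately.
(-3)·[L{e^(-3t)} = 1/(s + 3)]; (-1)·[L{t^2} = 2!/s^3 = 2/s^3]; (-7/5)·[L{sinh(5t)} = 5/(s^2 - 25)].

G(s) = -7/(s^2 - 25) - 3/(s + 3) - 2/s^3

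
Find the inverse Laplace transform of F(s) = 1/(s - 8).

exp(8*t)

Since L{e^(8t)} = 1/(s - 8), the inverse is exp(8*t).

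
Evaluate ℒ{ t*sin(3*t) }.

L{sin(3t)} = 3/(s^2 + 9).
Then apply L{t·g(t)} = -d/ds[G(s)] with G(s) = 3/(s^2 + 9):
differentiating 1 time and applying the sign gives 6*s/(s^2 + 9)^2.

6*s/(s^2 + 9)^2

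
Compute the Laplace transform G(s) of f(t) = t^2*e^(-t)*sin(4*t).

L{sin(4t)} = 4/(s^2 + 16).
Multiplying by e^(-t) shifts s → s + 1, so L{e^(-t)*sin(4*t)} = 4/((s + 1)^2 + 16).
Then apply L{t^2·g(t)} = (-1)^2 d^2/ds^2[H(s)] with H(s) = 4/((s + 1)^2 + 16):
differentiating 2 times and applying the sign gives 8*(3*s^2 + 6*s - 13)/(s^2 + 2*s + 17)^3.

G(s) = 8*(3*s^2 + 6*s - 13)/(s^2 + 2*s + 17)^3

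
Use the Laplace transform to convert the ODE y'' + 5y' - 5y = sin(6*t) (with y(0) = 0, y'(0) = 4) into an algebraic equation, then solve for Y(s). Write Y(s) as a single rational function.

Apply the Laplace transform to the equation.
Using L{y''} = s^2 Y - s·y(0) - y'(0) and L{y'} = sY - y(0), with y(0) = 0, y'(0) = 4, the left side becomes (s^2 + 5*s - 5)Y - (4).
The right side is L{sin(6*t)} = 6/(s^2 + 36).
So (s^2 + 5*s - 5)Y = 6/(s^2 + 36) + (4).
Isolate Y and clear denominators.

Y(s) = (4*s^2 + 150)/(s^4 + 5*s^3 + 31*s^2 + 180*s - 180)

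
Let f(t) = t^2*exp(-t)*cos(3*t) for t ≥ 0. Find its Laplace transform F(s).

F(s) = 2*(s + 1)*(s^2 + 2*s - 26)/(s^2 + 2*s + 10)^3

L{cos(3t)} = s/(s^2 + 9).
Multiplying by e^(-t) shifts s → s + 1, so L{exp(-t)*cos(3*t)} = (s + 1)/((s + 1)^2 + 9).
Then apply L{t^2·g(t)} = (-1)^2 d^2/ds^2[G(s)] with G(s) = (s + 1)/((s + 1)^2 + 9):
differentiating 2 times and applying the sign gives 2*(s + 1)*(s^2 + 2*s - 26)/(s^2 + 2*s + 10)^3.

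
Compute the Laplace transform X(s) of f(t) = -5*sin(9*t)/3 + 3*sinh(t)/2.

Apply the Laplace transform termwise.
(-5/3)·[L{sin(9t)} = 9/(s^2 + 81)]; (3/2)·[L{sinh(t)} = 1/(s^2 - 1)].

X(s) = -15/(s^2 + 81) + 3/(2*(s^2 - 1))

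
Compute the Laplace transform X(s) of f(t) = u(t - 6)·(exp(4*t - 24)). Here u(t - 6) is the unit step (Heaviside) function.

X(s) = exp(-6*s)/(s - 4)

By the second shifting theorem, L{u(t - c)·g(t - c)} = e^(-cs)·G(s) with c = 6 and G(s) = L{g(t)}.
L{e^(4t)} = 1/(s - 4).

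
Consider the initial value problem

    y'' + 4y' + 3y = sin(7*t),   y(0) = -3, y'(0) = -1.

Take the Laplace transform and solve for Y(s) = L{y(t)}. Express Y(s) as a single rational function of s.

Take the Laplace transform of both sides.
With L{y''} = s^2 Y - s·y(0) - y'(0) and L{y'} = sY - y(0), with y(0) = -3, y'(0) = -1: the LHS transforms to (s^2 + 4*s + 3)Y - (-3*s - 13).
The right side is L{sin(7*t)} = 7/(s^2 + 49).
So (s^2 + 4*s + 3)Y = 7/(s^2 + 49) + (-3*s - 13).
Solve for Y(s) and write it as one ratio of polynomials.

Y(s) = (-3*s^3 - 13*s^2 - 147*s - 630)/(s^4 + 4*s^3 + 52*s^2 + 196*s + 147)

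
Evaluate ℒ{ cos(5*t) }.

s/(s^2 + 25)

L{cos(5t)} = s/(s^2 + 25).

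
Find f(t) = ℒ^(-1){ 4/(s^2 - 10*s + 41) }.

f(t) = exp(5*t)*sin(4*t)

Rewrite the denominator: s^2 - 10*s + 41 = (s - 5)^2 + 16.
The form in (s - 5) signals a first-shifting-theorem factor e^(5t).
Since L{sin(4t)} = 4/(s^2 + 16), the inverse is e^(5*t)*sin(4*t).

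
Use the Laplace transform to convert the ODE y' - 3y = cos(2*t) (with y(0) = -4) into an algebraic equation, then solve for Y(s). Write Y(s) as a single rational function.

Apply the Laplace transform to the equation.
Using L{y'} = sY - y(0) = sY - (-4), the left side becomes (s - 3)Y - (-4).
The right side is L{cos(2*t)} = s/(s^2 + 4).
So (s - 3)Y = s/(s^2 + 4) + (-4).
Isolate Y and clear denominators.

Y(s) = (-4*s^2 + s - 16)/(s^3 - 3*s^2 + 4*s - 12)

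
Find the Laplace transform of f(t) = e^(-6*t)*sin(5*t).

5/((s + 6)^2 + 25)

L{sin(5t)} = 5/(s^2 + 25).
By the first shifting theorem, multiplying by e^(-6t) replaces s with s + 6.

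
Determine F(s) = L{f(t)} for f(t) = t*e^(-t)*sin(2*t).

F(s) = 4*(s + 1)/(s^2 + 2*s + 5)^2

L{sin(2t)} = 2/(s^2 + 4).
Multiplying by e^(-t) shifts s → s + 1, so L{e^(-t)*sin(2*t)} = 2/((s + 1)^2 + 4).
Then apply L{t·g(t)} = -d/ds[G(s)] with G(s) = 2/((s + 1)^2 + 4):
differentiating 1 time and applying the sign gives 4*(s + 1)/(s^2 + 2*s + 5)^2.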